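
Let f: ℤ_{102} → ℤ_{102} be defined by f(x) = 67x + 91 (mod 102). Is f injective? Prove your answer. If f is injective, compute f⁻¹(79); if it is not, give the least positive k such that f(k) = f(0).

Recall that f is injective when f(x_1) = f(x_2) forces x_1 = x_2.
If f(x_1) = f(x_2), then 67x_1 ≡ 67x_2 (mod 102). Because gcd(67, 102) = 1, we may cancel 67 to get x_1 ≡ x_2 (mod 102).
Thus f is injective.
We now compute 67⁻¹ mod 102 explicitly. Euclid's algorithm: 102 = 1·67 + 35, 67 = 1·35 + 32, 35 = 1·32 + 3, 32 = 10·3 + 2, 3 = 1·2 + 1; back-substituting gives 1 = 67·67 − 44·102, so 67⁻¹ ≡ 67 (mod 102).
Since f is injective, we compute f⁻¹(79): solve 67x + 91 ≡ 79 (mod 102), i.e. 67x ≡ 90 (mod 102).
Multiplying by 67⁻¹ = 67 gives x ≡ 67·90 = 6030 = 59·102 + 12 ≡ 12 (mod 102).
Check: f(12) = 67·12 + 91 = 895 = 8·102 + 79 ≡ 79 (mod 102).

12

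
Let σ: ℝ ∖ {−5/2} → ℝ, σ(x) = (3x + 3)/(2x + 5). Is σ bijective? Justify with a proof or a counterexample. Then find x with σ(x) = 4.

If σ(x) = 3/2, cross-multiplying gives 2(3x + 3) = 3(2x + 5), which simplifies to 6 = 15 — false.  So 3/2 has no preimage and σ is not surjective.
Hence σ is not bijective.
Solving σ(x) = 4: cross-multiplying gives 3x + 3 = 4(2x + 5), which rearranges to −5x = 17, so x = −17/5.

-17/5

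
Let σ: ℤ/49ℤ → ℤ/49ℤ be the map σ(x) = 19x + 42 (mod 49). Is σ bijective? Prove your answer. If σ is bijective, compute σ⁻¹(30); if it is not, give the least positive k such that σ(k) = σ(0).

20

Suppose σ(u) = σ(v) in ℤ/49ℤ. Then 19u + 42 ≡ 19v + 42 (mod 49), hence 19(u − v) ≡ 0 (mod 49).
Since gcd(19, 49) = 1, 19 is invertible modulo 49, therefore u − v ≡ 0 (mod 49), i.e. u = v.
We now compute 19⁻¹ mod 49 explicitly. Euclid's algorithm: 49 = 2·19 + 11, 19 = 1·11 + 8, 11 = 1·8 + 3, 8 = 2·3 + 2, 3 = 1·2 + 1; back-substituting gives 1 = 31·19 − 12·49, so 19⁻¹ ≡ 31 (mod 49).
Then y ↦ 31(y − 42) is a two-sided inverse to σ, so every y ∈ ℤ/49ℤ has a preimage.
Therefore σ is bijective.
Since σ is bijective, we find σ⁻¹(30): we need 19x ≡ 30 − 42 ≡ 37 (mod 49). Using 19⁻¹ = 31: x ≡ 31·37 = 1147 = 23·49 + 20, so x = 20.
Check: σ(20) = 19·20 + 42 = 422 = 8·49 + 30 ≡ 30 (mod 49).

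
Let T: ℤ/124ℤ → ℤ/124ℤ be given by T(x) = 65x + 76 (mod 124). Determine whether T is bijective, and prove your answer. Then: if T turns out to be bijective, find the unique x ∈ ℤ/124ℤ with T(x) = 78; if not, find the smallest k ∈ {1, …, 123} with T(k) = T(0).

Suppose T(u) = T(v) in ℤ/124ℤ. Then 65u + 76 ≡ 65v + 76 (mod 124), hence 65(u − v) ≡ 0 (mod 124).
Since gcd(65, 124) = 1, 65 is invertible modulo 124, hence u − v ≡ 0 (mod 124), i.e. u = v.
We now compute 65⁻¹ mod 124 explicitly. Euclid's algorithm: 124 = 1·65 + 59, 65 = 1·59 + 6, 59 = 9·6 + 5, 6 = 1·5 + 1; back-substituting gives 1 = 21·65 − 11·124, so 65⁻¹ ≡ 21 (mod 124).
For any y ∈ ℤ/124ℤ, x = 21(y − 76) mod 124 satisfies T(x) = 65·21(y − 76) + 76 ≡ y (since 65·21 ≡ 1 mod 124). So every y has a preimage.
Therefore T is bijective.
Since T is bijective, we find T⁻¹(78): we need 65x ≡ 78 − 76 ≡ 2 (mod 124). Using 65⁻¹ = 21: x ≡ 21·2 = 42, so x = 42.
Check: T(42) = 65·42 + 76 = 2806 = 22·124 + 78 ≡ 78 (mod 124).

42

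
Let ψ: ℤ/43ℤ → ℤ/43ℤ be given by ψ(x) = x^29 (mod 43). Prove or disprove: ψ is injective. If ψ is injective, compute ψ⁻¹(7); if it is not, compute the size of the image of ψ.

37

Since 43 is prime, the nonzero elements of ℤ/43ℤ form a cyclic group of order 42.
As gcd(29, 42) = 1, raising to the 29th power is a bijection on this group: if x_1^29 ≡ x_2^29 then (x_1x_2^{−1})^29 = 1, and the only element of order dividing gcd(29, 42) = 1 is 1, so x_1 = x_2.
With ψ(0) = 0 this makes ψ injective on all of ℤ/43ℤ, hence bijective (finite equal-size domain and codomain). In particular ψ is injective.
Since ψ is injective, we find the preimage of 7. The inverse of x ↦ x^29 on (ℤ/43ℤ)^× is x ↦ x^29, because 29·29 = 841 = 20·42 + 1 ≡ 1 (mod 42) and x^{42} = 1 for x ≠ 0 (Fermat). So ψ⁻¹(7) = 7^29 mod 43.
Repeated squaring mod 43: 7^1 ≡ 7, 7^2 ≡ 7² = 49 ≡ 6, 7^4 ≡ 6² = 36, 7^8 ≡ 36² = 1296 ≡ 6, 7^16 ≡ 6² = 36. Since 29 = 16 + 8 + 4 + 1, 7^29 ≡ 36·6·36·7: 36·6 = 216 ≡ 1, then 1·36 = 36, then 36·7 = 252 ≡ 37. So 7^29 ≡ 37 (mod 43).
Hence ψ⁻¹(7) = 37.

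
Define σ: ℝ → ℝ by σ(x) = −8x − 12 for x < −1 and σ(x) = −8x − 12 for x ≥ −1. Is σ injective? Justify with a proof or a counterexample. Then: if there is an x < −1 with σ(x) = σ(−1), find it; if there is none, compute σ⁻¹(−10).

-1/4

Both pieces are strictly decreasing (slopes −8 and −8), so each is injective on its own interval.
The left piece maps (−∞, −1) onto (−4, ∞); the right piece maps [−1, ∞) onto (−∞, −4].
These images are disjoint, so no value is attained by both pieces. So σ is injective.
Because the two images are disjoint, no x < −1 has σ(x) = σ(−1), so we compute σ⁻¹(−10): −10 lies in (−∞, −4], so solve −8x − 12 = −10: x = (−10 + 12)/(−8) = −1/4.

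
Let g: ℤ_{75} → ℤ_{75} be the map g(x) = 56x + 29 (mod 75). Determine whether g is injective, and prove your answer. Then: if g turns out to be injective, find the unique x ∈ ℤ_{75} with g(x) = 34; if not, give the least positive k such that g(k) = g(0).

Suppose g(x_1) = g(x_2) in ℤ_{75}. Then 56x_1 + 29 ≡ 56x_2 + 29 (mod 75), so 56(x_1 − x_2) ≡ 0 (mod 75).
Since gcd(56, 75) = 1, 56 is invertible modulo 75, hence x_1 − x_2 ≡ 0 (mod 75), i.e. x_1 = x_2.
Hence g is injective.
We now compute 56⁻¹ mod 75 explicitly. Euclid's algorithm: 75 = 1·56 + 19, 56 = 2·19 + 18, 19 = 1·18 + 1; back-substituting gives 1 = 71·56 − 53·75, so 56⁻¹ ≡ 71 (mod 75).
Since g is injective, we find g⁻¹(34): we need 56x ≡ 34 − 29 ≡ 5 (mod 75). Using 56⁻¹ = 71: x ≡ 71·5 = 355 = 4·75 + 55, so x = 55.
Check: g(55) = 56·55 + 29 = 3109 = 41·75 + 34 ≡ 34 (mod 75).

55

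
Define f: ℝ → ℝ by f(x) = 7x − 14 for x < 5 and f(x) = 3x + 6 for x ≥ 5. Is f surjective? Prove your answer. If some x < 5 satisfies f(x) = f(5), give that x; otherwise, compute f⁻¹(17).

Both pieces are strictly increasing (slopes 7 and 3), so each is injective on its own interval.
The left piece maps (−∞, 5) onto (−∞, 21); the right piece maps [5, ∞) onto [21, ∞).
These images together cover ℝ, so f is surjective.
Because the two images are disjoint, no x < 5 has f(x) = f(5), so we compute f⁻¹(17): 17 lies in (−∞, 21), so solve 7x − 14 = 17: x = (17 + 14)/7 = 31/7.

31/7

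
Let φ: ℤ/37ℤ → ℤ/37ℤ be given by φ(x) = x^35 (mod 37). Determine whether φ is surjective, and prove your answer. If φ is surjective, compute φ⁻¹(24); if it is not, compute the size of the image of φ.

Since 37 is prime, the nonzero elements of ℤ/37ℤ form a cyclic group of order 36.
As gcd(35, 36) = 1, raising to the 35th power is a bijection on this group: if a^35 ≡ b^35 then (ab^{−1})^35 = 1, and the only element of order dividing gcd(35, 36) = 1 is 1, so a = b.
With φ(0) = 0 this makes φ injective on all of ℤ/37ℤ, hence bijective (finite equal-size domain and codomain). In particular φ is surjective.
Since φ is surjective, we find the preimage of 24. The inverse of x ↦ x^35 on (ℤ/37ℤ)^× is x ↦ x^35, because 35·35 = 1225 = 34·36 + 1 ≡ 1 (mod 36) and x^{36} = 1 for x ≠ 0 (Fermat). So φ⁻¹(24) = 24^35 mod 37.
Repeated squaring mod 37: 24^1 ≡ 24, 24^2 ≡ 24² = 576 ≡ 21, 24^4 ≡ 21² = 441 ≡ 34, 24^8 ≡ 34² = 1156 ≡ 9, 24^16 ≡ 9² = 81 ≡ 7, 24^32 ≡ 7² = 49 ≡ 12. Since 35 = 32 + 2 + 1, 24^35 ≡ 12·21·24: 12·21 = 252 ≡ 30, then 30·24 = 720 ≡ 17. So 24^35 ≡ 17 (mod 37).
Hence φ⁻¹(24) = 17.

17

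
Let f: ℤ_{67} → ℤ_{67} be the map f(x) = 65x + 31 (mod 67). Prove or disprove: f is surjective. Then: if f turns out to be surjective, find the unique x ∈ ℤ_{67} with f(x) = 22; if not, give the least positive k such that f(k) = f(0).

Since gcd(65, 67) = 1, 65 is invertible modulo 67. Euclid's algorithm: 67 = 1·65 + 2, 65 = 32·2 + 1; back-substituting gives 1 = 33·65 − 32·67, so 65⁻¹ ≡ 33 (mod 67).
For any y ∈ ℤ_{67}, x = 33(y − 31) mod 67 satisfies f(x) = 65·33(y − 31) + 31 ≡ y (since 65·33 ≡ 1 mod 67). So every y has a preimage.
Hence f is surjective.
Since f is surjective, we compute f⁻¹(22): solve 65x + 31 ≡ 22 (mod 67), i.e. 65x ≡ 58 (mod 67).
Multiplying by 65⁻¹ = 33 gives x ≡ 33·58 = 1914 = 28·67 + 38 ≡ 38 (mod 67).
Check: f(38) = 65·38 + 31 = 2501 = 37·67 + 22 ≡ 22 (mod 67).

38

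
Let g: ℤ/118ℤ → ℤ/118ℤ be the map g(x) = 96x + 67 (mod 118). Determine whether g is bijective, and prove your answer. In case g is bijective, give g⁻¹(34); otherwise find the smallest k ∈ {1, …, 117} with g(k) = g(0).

59

Recall: g is injective when g(x_1) = g(x_2) forces x_1 = x_2.
We have gcd(96, 118) = 2 > 1. Taking x_1 = 0 and x_2 = 59: g(0) = 67 and g(59) = 96·59 + 67 = 5731 ≡ 67 (mod 118).
So g(0) = g(59) while 0 ≠ 59, hence g is not injective, hence not bijective.
Since g is not bijective, we find the least positive k with g(k) = g(0): this means 96k ≡ 0 (mod 118), i.e. 118 ∣ 96k. Since gcd(96, 118) = 2, dividing through by 2 this holds exactly when 59 ∣ 48k, and as gcd(48, 59) = 1, exactly when 59 ∣ k.
The smallest positive such k is 59.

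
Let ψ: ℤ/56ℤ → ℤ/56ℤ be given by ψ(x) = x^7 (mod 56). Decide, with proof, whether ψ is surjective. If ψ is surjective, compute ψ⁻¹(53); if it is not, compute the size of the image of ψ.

35

ψ(0) = 0^7 = 0.
ψ(14): Repeated squaring mod 56: 14^1 ≡ 14, 14^2 ≡ 14² = 196 ≡ 28, 14^4 ≡ 28² = 784 ≡ 0. Since 7 = 4 + 2 + 1, 14^7 ≡ 0·28·14: 0·28 = 0, then 0·14 = 0. So 14^7 ≡ 0 (mod 56).
So ψ(0) = ψ(14) = 0 while 0 ≠ 14, hence ψ is not injective.
A non-injective map from the 56-element set ℤ/56ℤ to itself takes at most 55 distinct values, so it cannot be surjective. Therefore ψ is not surjective.
Since ψ is not surjective, we determine |image(ψ)|. Computing x^7 mod 56 for each x (by repeated squaring, reducing mod 56 at every step), the values ψ(0), ψ(1), …, ψ(55) are: 0, 1, 16, 3, 32, 5, 48, 7, 8, 9, 24, 11, 40, 13, 0, 15, 16, 17, 32, 19, 48, 21, 8, 23, 24, 25, 40, 27, 0, 29, 16, 31, 32, 33, 48, 35, 8, 37, 24, 39, 40, 41, 0, 43, 16, 45, 32, 47, 48, 49, 8, 51, 24, 53, 40, 55.
The distinct values are {0, 1, 3, 5, 7, 8, 9, 11, 13, 15, 16, 17, 19, 21, 23, 24, 25, 27, 29, 31, 32, 33, 35, 37, 39, 40, 41, 43, 45, 47, 48, 49, 51, 53, 55}; there are 35 of them.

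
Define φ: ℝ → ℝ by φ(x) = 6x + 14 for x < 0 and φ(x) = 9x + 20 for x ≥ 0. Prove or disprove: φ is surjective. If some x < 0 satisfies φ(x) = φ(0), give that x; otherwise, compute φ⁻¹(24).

Both pieces are strictly increasing (slopes 6 and 9), so each is injective on its own interval.
The left piece maps (−∞, 0) onto (−∞, 14); the right piece maps [0, ∞) onto [20, ∞).
The union (−∞, 14) ∪ [20, ∞) omits the interval between 14 and 20; in particular 14 has no preimage. So φ is not surjective.
Because the two images are disjoint, no x < 0 has φ(x) = φ(0), so we compute φ⁻¹(24): 24 lies in [20, ∞), so solve 9x + 20 = 24: x = (24 − 20)/9 = 4/9.

4/9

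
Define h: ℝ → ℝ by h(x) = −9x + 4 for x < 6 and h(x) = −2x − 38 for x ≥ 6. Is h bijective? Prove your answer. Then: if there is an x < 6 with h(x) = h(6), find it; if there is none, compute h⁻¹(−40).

44/9

Both pieces are strictly decreasing (slopes −9 and −2), so each is injective on its own interval.
The left piece maps (−∞, 6) onto (−50, ∞); the right piece maps [6, ∞) onto (−∞, −50].
Since −50 = −50, the images partition ℝ: h is injective and surjective, hence bijective.
Because the two images are disjoint, no x < 6 has h(x) = h(6), so we compute h⁻¹(−40): −40 lies in (−50, ∞), so solve −9x + 4 = −40: x = (−40 − 4)/(−9) = 44/9.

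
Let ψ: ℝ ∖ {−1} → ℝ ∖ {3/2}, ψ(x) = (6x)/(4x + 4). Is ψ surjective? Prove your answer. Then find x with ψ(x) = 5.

-10/7

For any y ≠ 3/2, solving y(4x + 4) = 6x for x gives a well-defined x ≠ −1. So ψ is surjective.
Solving ψ(x) = 5: cross-multiplying gives 6x = 5(4x + 4), which rearranges to −14x = 20, so x = −10/7.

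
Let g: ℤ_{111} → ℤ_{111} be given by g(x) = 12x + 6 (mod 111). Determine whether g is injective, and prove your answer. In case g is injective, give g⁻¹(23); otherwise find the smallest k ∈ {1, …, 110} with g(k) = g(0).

We have gcd(12, 111) = 3 > 1. Taking u = 0 and v = 37: g(0) = 6 and g(37) = 12·37 + 6 = 450 ≡ 6 (mod 111).
So g(0) = g(37) while 0 ≠ 37, hence g is not injective.
Since g is not injective, we find the least positive k with g(k) = g(0): this means 12k ≡ 0 (mod 111), i.e. 111 ∣ 12k. Since gcd(12, 111) = 3, dividing through by 3 this holds exactly when 37 ∣ 4k, and as gcd(4, 37) = 1, exactly when 37 ∣ k.
The smallest positive such k is 37.

37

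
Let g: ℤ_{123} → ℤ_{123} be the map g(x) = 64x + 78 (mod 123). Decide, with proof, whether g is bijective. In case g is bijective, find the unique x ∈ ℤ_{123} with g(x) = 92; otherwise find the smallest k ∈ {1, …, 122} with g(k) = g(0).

Suppose g(s) = g(t) in ℤ_{123}. Then 64s + 78 ≡ 64t + 78 (mod 123), thus 64(s − t) ≡ 0 (mod 123).
Since gcd(64, 123) = 1, 64 is invertible modulo 123, hence s − t ≡ 0 (mod 123), i.e. s = t.
We now compute 64⁻¹ mod 123 explicitly. Euclid's algorithm: 123 = 1·64 + 59, 64 = 1·59 + 5, 59 = 11·5 + 4, 5 = 1·4 + 1; back-substituting gives 1 = 25·64 − 13·123, so 64⁻¹ ≡ 25 (mod 123).
For any y ∈ ℤ_{123}, x = 25(y − 78) mod 123 satisfies g(x) = 64·25(y − 78) + 78 ≡ y (since 64·25 ≡ 1 mod 123). So every y has a preimage.
So g is bijective.
Since g is bijective, we compute g⁻¹(92): solve 64x + 78 ≡ 92 (mod 123), i.e. 64x ≡ 14 (mod 123).
Multiplying by 64⁻¹ = 25 gives x ≡ 25·14 = 350 = 2·123 + 104 ≡ 104 (mod 123).
Check: g(104) = 64·104 + 78 = 6734 = 54·123 + 92 ≡ 92 (mod 123).

104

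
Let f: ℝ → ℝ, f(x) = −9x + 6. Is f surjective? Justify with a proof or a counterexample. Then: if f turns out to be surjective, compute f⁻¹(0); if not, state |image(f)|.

2/3

Recall: f is surjective if every y in the codomain equals f(x) for some x in the domain.
For any y ∈ ℝ, x = (y − 6)/(−9) satisfies f(x) = y.
So f is surjective.
Since f is surjective, we compute f⁻¹(0) = (0 − 6)/(−9) = 2/3.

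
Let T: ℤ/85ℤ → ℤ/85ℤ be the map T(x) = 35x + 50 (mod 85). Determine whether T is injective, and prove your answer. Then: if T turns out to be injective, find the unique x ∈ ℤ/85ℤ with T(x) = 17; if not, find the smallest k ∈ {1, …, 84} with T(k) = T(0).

17

We have gcd(35, 85) = 5 > 1. Taking s = 0 and t = 17: T(0) = 50 and T(17) = 35·17 + 50 = 645 ≡ 50 (mod 85).
So T(0) = T(17) while 0 ≠ 17, so T is not injective.
Since T is not injective, we find the least positive k with T(k) = T(0): this means 35k ≡ 0 (mod 85), i.e. 85 ∣ 35k. Since gcd(35, 85) = 5, dividing through by 5 this holds exactly when 17 ∣ 7k, and as gcd(7, 17) = 1, exactly when 17 ∣ k.
The smallest positive such k is 17.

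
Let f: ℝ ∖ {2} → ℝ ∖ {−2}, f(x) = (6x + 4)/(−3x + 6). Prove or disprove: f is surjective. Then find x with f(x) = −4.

For any y ≠ −2, solving y(−3x + 6) = 6x + 4 for x gives a well-defined x ≠ 2. So f is surjective.
Solving f(x) = −4: cross-multiplying gives 6x + 4 = −4(−3x + 6), which rearranges to −6x = −28, so x = 14/3.

14/3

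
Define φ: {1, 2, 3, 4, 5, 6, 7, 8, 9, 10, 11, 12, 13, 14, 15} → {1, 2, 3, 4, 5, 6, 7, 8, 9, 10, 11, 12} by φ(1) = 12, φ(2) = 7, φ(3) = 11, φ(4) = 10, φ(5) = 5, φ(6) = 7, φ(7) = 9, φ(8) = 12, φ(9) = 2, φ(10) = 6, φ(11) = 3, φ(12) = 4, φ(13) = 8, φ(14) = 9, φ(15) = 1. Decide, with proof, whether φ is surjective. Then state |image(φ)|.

Every element of the codomain has a preimage: 1 = φ(15), 2 = φ(9), 3 = φ(11), 4 = φ(12), 5 = φ(5), 6 = φ(10), 7 = φ(2), 8 = φ(13), 9 = φ(7), 10 = φ(4), 11 = φ(3), 12 = φ(1).
Hence φ is surjective.
The image of φ is {1, 2, 3, 4, 5, 6, 7, 8, 9, 10, 11, 12}, which has 12 elements.

12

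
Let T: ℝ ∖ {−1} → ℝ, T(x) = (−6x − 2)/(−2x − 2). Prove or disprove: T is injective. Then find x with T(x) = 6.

Suppose T(x_1) = T(x_2). Cross-multiplying: (−6x_1 − 2)(−2x_2 − 2) = (−6x_2 − 2)(−2x_1 − 2).
Expanding both sides and cancelling the symmetric terms leaves 8·(x_1 − x_2) = 0. Since 8 ≠ 0, x_1 = x_2. Hence T is injective.
Solving T(x) = 6: cross-multiplying gives −6x − 2 = 6(−2x − 2), which rearranges to 6x = −10, so x = −5/3.

-5/3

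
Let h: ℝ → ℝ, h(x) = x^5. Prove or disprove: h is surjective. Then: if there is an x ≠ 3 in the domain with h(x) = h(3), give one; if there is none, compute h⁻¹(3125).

5

For any y ∈ ℝ, x = y^{1/5} ∈ ℝ gives h(x) = y, so h is surjective.
Since x ↦ x^5 is strictly increasing on ℝ, it is injective there, so no x ≠ 3 in the domain has h(x) = h(3). We therefore compute h⁻¹(3125) = 3125^{1/5} = 5 (indeed 5^5 = 3125).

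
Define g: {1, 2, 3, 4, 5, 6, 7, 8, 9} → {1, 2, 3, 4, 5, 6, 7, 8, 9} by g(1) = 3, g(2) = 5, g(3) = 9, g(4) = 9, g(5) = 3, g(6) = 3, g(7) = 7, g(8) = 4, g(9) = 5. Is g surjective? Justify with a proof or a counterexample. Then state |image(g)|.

5

No element maps to 1, so g is not surjective.
The image of g is {3, 4, 5, 7, 9}, which has 5 elements.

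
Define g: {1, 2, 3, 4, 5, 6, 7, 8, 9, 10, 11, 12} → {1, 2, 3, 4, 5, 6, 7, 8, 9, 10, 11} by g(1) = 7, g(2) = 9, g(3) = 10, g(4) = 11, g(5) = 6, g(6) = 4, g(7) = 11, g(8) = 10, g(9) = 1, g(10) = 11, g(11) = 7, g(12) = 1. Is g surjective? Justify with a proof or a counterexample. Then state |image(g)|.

7

No element maps to 2, so g is not surjective.
The image of g is {1, 4, 6, 7, 9, 10, 11}, which has 7 elements.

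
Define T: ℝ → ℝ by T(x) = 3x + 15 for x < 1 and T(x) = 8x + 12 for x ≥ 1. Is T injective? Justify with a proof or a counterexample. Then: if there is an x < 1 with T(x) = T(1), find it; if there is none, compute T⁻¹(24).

3/2

Both pieces are strictly increasing (slopes 3 and 8), so each is injective on its own interval.
The left piece maps (−∞, 1) onto (−∞, 18); the right piece maps [1, ∞) onto [20, ∞).
These images are disjoint, so no value is attained by both pieces. So T is injective.
Because the two images are disjoint, no x < 1 has T(x) = T(1), so we compute T⁻¹(24): 24 lies in [20, ∞), so solve 8x + 12 = 24: x = (24 − 12)/8 = 3/2.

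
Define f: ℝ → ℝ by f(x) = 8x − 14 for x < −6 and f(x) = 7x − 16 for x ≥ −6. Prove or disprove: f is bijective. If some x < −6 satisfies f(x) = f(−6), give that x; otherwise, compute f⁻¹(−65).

-51/8

Both pieces are strictly increasing (slopes 8 and 7), so each is injective on its own interval.
The left piece maps (−∞, −6) onto (−∞, −62); the right piece maps [−6, ∞) onto [−58, ∞).
The images leave a gap (−62 has no preimage), so f is not surjective, hence not bijective.
Because the two images are disjoint, no x < −6 has f(x) = f(−6), so we compute f⁻¹(−65): −65 lies in (−∞, −62), so solve 8x − 14 = −65: x = (−65 + 14)/8 = −51/8.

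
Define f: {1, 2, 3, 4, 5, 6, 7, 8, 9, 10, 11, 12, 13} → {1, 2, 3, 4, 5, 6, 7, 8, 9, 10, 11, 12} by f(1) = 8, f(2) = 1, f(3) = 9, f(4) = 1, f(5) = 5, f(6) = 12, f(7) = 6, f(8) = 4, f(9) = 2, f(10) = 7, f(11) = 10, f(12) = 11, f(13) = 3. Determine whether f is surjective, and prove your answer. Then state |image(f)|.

Every element of the codomain has a preimage: 1 = f(2), 2 = f(9), 3 = f(13), 4 = f(8), 5 = f(5), 6 = f(7), 7 = f(10), 8 = f(1), 9 = f(3), 10 = f(11), 11 = f(12), 12 = f(6).
Thus f is surjective.
The image of f is {1, 2, 3, 4, 5, 6, 7, 8, 9, 10, 11, 12}, which has 12 elements.

12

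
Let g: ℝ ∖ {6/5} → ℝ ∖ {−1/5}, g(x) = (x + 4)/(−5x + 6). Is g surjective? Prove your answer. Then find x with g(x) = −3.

For any y ≠ −1/5, solving y(−5x + 6) = x + 4 for x gives a well-defined x ≠ 6/5. So g is surjective.
Solving g(x) = −3: cross-multiplying gives x + 4 = −3(−5x + 6), which rearranges to −14x = −22, so x = 11/7.

11/7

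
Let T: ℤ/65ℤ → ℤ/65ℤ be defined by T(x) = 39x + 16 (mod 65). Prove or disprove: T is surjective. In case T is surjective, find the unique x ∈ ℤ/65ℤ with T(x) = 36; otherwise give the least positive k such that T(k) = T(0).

5

By definition, surjectivity means every element of the codomain has a preimage under T.
Since gcd(39, 65) = 13, we have 39x ≡ 0 (mod 13) for all x, so T(x) ≡ 3 (mod 13).
But 0 ≢ 3 (mod 13), so 0 ∈ ℤ/65ℤ has no preimage. Hence T is not surjective.
Since T is not surjective, we find the least positive k with T(k) = T(0): this means 39k ≡ 0 (mod 65), i.e. 65 ∣ 39k. Since gcd(39, 65) = 13, dividing through by 13 this holds exactly when 5 ∣ 3k, and as gcd(3, 5) = 1, exactly when 5 ∣ k.
The smallest positive such k is 5.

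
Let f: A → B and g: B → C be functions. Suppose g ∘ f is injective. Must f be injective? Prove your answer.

injective

Suppose f(u) = f(v). Applying g: (g ∘ f)(u) = (g ∘ f)(v). Since g ∘ f is injective, u = v. Therefore f is injective.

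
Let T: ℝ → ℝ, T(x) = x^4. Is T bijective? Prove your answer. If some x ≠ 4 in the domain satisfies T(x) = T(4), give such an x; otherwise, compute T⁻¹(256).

-4

T(4) = 256 = (−4)^4 = T(−4) (since 4 is even), with 4 ≠ −4. So T is not injective, hence not bijective.
For the follow-up, such an x exists: taking x = −4 ∈ ℝ gives T(−4) = 256 = T(4) with −4 ≠ 4.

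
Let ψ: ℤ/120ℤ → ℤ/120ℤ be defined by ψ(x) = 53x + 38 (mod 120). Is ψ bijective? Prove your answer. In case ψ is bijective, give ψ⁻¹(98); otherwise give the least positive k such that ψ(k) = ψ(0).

If ψ(u) = ψ(v), then 53u ≡ 53v (mod 120). Because gcd(53, 120) = 1, we may cancel 53 to get u ≡ v (mod 120).
We now compute 53⁻¹ mod 120 explicitly. Euclid's algorithm: 120 = 2·53 + 14, 53 = 3·14 + 11, 14 = 1·11 + 3, 11 = 3·3 + 2, 3 = 1·2 + 1; back-substituting gives 1 = 77·53 − 34·120, so 53⁻¹ ≡ 77 (mod 120).
For any y ∈ ℤ/120ℤ, x = 77(y − 38) mod 120 satisfies ψ(x) = 53·77(y − 38) + 38 ≡ y (since 53·77 ≡ 1 mod 120). So every y has a preimage.
Hence ψ is bijective.
Since ψ is bijective, we compute ψ⁻¹(98): solve 53x + 38 ≡ 98 (mod 120), i.e. 53x ≡ 60 (mod 120).
Multiplying by 53⁻¹ = 77 gives x ≡ 77·60 = 4620 = 38·120 + 60 ≡ 60 (mod 120).
Check: ψ(60) = 53·60 + 38 = 3218 = 26·120 + 98 ≡ 98 (mod 120).

60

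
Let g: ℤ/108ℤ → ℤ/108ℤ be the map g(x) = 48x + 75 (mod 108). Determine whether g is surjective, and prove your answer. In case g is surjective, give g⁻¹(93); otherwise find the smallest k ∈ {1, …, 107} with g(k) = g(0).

9

Recall that g is surjective if every y in the codomain equals g(x) for some x in the domain.
Since gcd(48, 108) = 12, we have 48x ≡ 0 (mod 12) for all x, so g(x) ≡ 3 (mod 12).
But 0 ≢ 3 (mod 12), so 0 ∈ ℤ/108ℤ has no preimage. Hence g is not surjective.
Since g is not surjective, we find the least positive k with g(k) = g(0): this means 48k ≡ 0 (mod 108), i.e. 108 ∣ 48k. Since gcd(48, 108) = 12, dividing through by 12 this holds exactly when 9 ∣ 4k, and as gcd(4, 9) = 1, exactly when 9 ∣ k.
The smallest positive such k is 9.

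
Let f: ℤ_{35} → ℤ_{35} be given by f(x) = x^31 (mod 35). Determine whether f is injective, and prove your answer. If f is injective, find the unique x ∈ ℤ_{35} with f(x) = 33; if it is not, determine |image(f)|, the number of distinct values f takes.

Computing x^31 mod 35 for each x (by repeated squaring, reducing mod 35 at every step), the values f(0), f(1), …, f(34) are: 0, 1, 23, 17, 4, 5, 6, 28, 22, 9, 10, 11, 33, 27, 14, 15, 16, 3, 32, 19, 20, 21, 8, 2, 24, 25, 26, 13, 7, 29, 30, 31, 18, 12, 34.
Every element of ℤ_{35} appears exactly once in this list, so f is a bijection, and in particular injective.
Since f is injective, we read off the preimage of 33 from the same table: f(12) = 33, so f⁻¹(33) = 12.

12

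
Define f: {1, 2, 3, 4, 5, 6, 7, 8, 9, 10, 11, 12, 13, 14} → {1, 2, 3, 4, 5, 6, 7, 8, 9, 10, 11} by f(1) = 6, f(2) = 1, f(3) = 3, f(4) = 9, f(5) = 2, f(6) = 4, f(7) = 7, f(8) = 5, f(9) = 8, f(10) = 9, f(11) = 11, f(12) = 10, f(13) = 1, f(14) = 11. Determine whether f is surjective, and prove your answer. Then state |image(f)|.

Every element of the codomain has a preimage: 1 = f(2), 2 = f(5), 3 = f(3), 4 = f(6), 5 = f(8), 6 = f(1), 7 = f(7), 8 = f(9), 9 = f(4), 10 = f(12), 11 = f(11).
Therefore f is surjective.
The image of f is {1, 2, 3, 4, 5, 6, 7, 8, 9, 10, 11}, which has 11 elements.

11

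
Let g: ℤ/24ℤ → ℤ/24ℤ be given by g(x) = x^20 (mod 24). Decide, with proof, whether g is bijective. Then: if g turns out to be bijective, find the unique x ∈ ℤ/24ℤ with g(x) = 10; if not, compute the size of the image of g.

g(2): Repeated squaring mod 24: 2^1 ≡ 2, 2^2 ≡ 2² = 4, 2^4 ≡ 4² = 16, 2^8 ≡ 16² = 256 ≡ 16, 2^16 ≡ 16² = 256 ≡ 16. Since 20 = 16 + 4, 2^20 ≡ 16·16: 16·16 = 256 ≡ 16. So 2^20 ≡ 16 (mod 24).
g(4): Repeated squaring mod 24: 4^1 ≡ 4, 4^2 ≡ 4² = 16, 4^4 ≡ 16² = 256 ≡ 16, 4^8 ≡ 16² = 256 ≡ 16, 4^16 ≡ 16² = 256 ≡ 16. Since 20 = 16 + 4, 4^20 ≡ 16·16: 16·16 = 256 ≡ 16. So 4^20 ≡ 16 (mod 24).
So g(2) = g(4) = 16 while 2 ≠ 4, thus g is not injective, hence not bijective.
Since g is not bijective, we determine |image(g)|. Computing x^20 mod 24 for each x (by repeated squaring, reducing mod 24 at every step), the values g(0), g(1), …, g(23) are: 0, 1, 16, 9, 16, 1, 0, 1, 16, 9, 16, 1, 0, 1, 16, 9, 16, 1, 0, 1, 16, 9, 16, 1.
The distinct values are {0, 1, 9, 16}; there are 4 of them.

4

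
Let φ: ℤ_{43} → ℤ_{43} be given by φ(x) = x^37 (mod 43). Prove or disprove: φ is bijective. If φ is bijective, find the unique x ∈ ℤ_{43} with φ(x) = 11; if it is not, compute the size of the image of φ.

Since 43 is prime, the nonzero elements of ℤ_{43} form a cyclic group of order 42.
As gcd(37, 42) = 1, raising to the 37th power is a bijection on this group: if s^37 ≡ t^37 then (st^{−1})^37 = 1, and the only element of order dividing gcd(37, 42) = 1 is 1, so s = t.
With φ(0) = 0 this makes φ injective on all of ℤ_{43}, hence bijective (finite equal-size domain and codomain). In particular φ is bijective.
Since φ is bijective, we find the preimage of 11. The inverse of x ↦ x^37 on (ℤ_{43})^× is x ↦ x^25, because 37·25 = 925 = 22·42 + 1 ≡ 1 (mod 42) and x^{42} = 1 for x ≠ 0 (Fermat). So φ⁻¹(11) = 11^25 mod 43.
Repeated squaring mod 43: 11^1 ≡ 11, 11^2 ≡ 11² = 121 ≡ 35, 11^4 ≡ 35² = 1225 ≡ 21, 11^8 ≡ 21² = 441 ≡ 11, 11^16 ≡ 11² = 121 ≡ 35. Since 25 = 16 + 8 + 1, 11^25 ≡ 35·11·11: 35·11 = 385 ≡ 41, then 41·11 = 451 ≡ 21. So 11^25 ≡ 21 (mod 43).
Hence φ⁻¹(11) = 21.

21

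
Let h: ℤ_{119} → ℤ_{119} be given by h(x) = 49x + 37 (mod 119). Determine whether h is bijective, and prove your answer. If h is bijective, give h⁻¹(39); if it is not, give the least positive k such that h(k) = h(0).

17

We have gcd(49, 119) = 7 > 1. Taking u = 0 and v = 17: h(0) = 37 and h(17) = 49·17 + 37 = 870 ≡ 37 (mod 119).
So h(0) = h(17) while 0 ≠ 17, so h is not injective, hence not bijective.
Since h is not bijective, we find the least positive k with h(k) = h(0): this means 49k ≡ 0 (mod 119), i.e. 119 ∣ 49k. Since gcd(49, 119) = 7, dividing through by 7 this holds exactly when 17 ∣ 7k, and as gcd(7, 17) = 1, exactly when 17 ∣ k.
The smallest positive such k is 17.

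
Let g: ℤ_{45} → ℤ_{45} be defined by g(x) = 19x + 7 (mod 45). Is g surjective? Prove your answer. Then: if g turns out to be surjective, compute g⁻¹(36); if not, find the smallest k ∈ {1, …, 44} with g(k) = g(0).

By definition, g is surjective if every y in the codomain equals g(x) for some x in the domain.
Since gcd(19, 45) = 1, 19 is invertible modulo 45. Euclid's algorithm: 45 = 2·19 + 7, 19 = 2·7 + 5, 7 = 1·5 + 2, 5 = 2·2 + 1; back-substituting gives 1 = 19·19 − 8·45, so 19⁻¹ ≡ 19 (mod 45).
For any y ∈ ℤ_{45}, x = 19(y − 7) mod 45 satisfies g(x) = 19·19(y − 7) + 7 ≡ y (since 19·19 ≡ 1 mod 45). So every y has a preimage.
Thus g is surjective.
Since g is surjective, we compute g⁻¹(36): solve 19x + 7 ≡ 36 (mod 45), i.e. 19x ≡ 29 (mod 45).
Multiplying by 19⁻¹ = 19 gives x ≡ 19·29 = 551 = 12·45 + 11 ≡ 11 (mod 45).
Check: g(11) = 19·11 + 7 = 216 = 4·45 + 36 ≡ 36 (mod 45).

11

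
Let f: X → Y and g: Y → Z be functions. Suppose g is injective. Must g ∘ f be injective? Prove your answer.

not injective

No. Take X = {0, 1}, Y = Z = {0, 1, 2}, f(0) = f(1) = 0, and g = identity (injective).
Then (g ∘ f)(0) = (g ∘ f)(1) = 0 with 0 ≠ 1, so g ∘ f is not injective.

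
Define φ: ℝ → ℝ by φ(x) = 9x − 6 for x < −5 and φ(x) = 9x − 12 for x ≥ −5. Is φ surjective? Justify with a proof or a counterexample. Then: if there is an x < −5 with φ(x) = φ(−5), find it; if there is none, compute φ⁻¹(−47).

-17/3

Both pieces are strictly increasing (slopes 9 and 9), so each is injective on its own interval.
The left piece maps (−∞, −5) onto (−∞, −51); the right piece maps [−5, ∞) onto [−57, ∞).
The union (−∞, −51) ∪ [−57, ∞) covers ℝ, so φ is surjective.
For the follow-up: the images overlap, so an x < −5 with φ(x) = φ(−5) exists. φ(−5) = −57; solving 9x − 6 = −57 for x < −5 gives x = (−57 + 6)/9 = −17/3.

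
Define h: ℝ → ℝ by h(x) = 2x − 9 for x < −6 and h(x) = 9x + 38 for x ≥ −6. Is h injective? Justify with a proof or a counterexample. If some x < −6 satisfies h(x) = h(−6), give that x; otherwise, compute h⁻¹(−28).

Both pieces are strictly increasing (slopes 2 and 9), so each is injective on its own interval.
The left piece maps (−∞, −6) onto (−∞, −21); the right piece maps [−6, ∞) onto [−16, ∞).
These images are disjoint, so no value is attained by both pieces. Thus h is injective.
Because the two images are disjoint, no x < −6 has h(x) = h(−6), so we compute h⁻¹(−28): −28 lies in (−∞, −21), so solve 2x − 9 = −28: x = (−28 + 9)/2 = −19/2.

-19/2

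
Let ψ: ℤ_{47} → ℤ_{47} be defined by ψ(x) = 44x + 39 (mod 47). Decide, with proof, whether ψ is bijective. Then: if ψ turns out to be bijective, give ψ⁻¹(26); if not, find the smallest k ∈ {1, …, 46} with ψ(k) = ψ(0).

Recall: ψ is injective when ψ(u) = ψ(v) forces u = v.
Suppose ψ(u) = ψ(v) in ℤ_{47}. Then 44u + 39 ≡ 44v + 39 (mod 47), therefore 44(u − v) ≡ 0 (mod 47).
Since gcd(44, 47) = 1, 44 is invertible modulo 47, thus u − v ≡ 0 (mod 47), i.e. u = v.
We now compute 44⁻¹ mod 47 explicitly. Euclid's algorithm: 47 = 1·44 + 3, 44 = 14·3 + 2, 3 = 1·2 + 1; back-substituting gives 1 = 31·44 − 29·47, so 44⁻¹ ≡ 31 (mod 47).
Then y ↦ 31(y − 39) is a two-sided inverse to ψ, so every y ∈ ℤ_{47} has a preimage.
Therefore ψ is bijective.
Since ψ is bijective, we compute ψ⁻¹(26): solve 44x + 39 ≡ 26 (mod 47), i.e. 44x ≡ 34 (mod 47).
Multiplying by 44⁻¹ = 31 gives x ≡ 31·34 = 1054 = 22·47 + 20 ≡ 20 (mod 47).
Check: ψ(20) = 44·20 + 39 = 919 = 19·47 + 26 ≡ 26 (mod 47).

20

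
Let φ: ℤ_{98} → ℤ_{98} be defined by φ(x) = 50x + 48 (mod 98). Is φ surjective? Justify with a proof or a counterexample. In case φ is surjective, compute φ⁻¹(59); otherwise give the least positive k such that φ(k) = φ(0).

Since gcd(50, 98) = 2, we have 50x ≡ 0 (mod 2) for all x, so φ(x) ≡ 0 (mod 2).
But 1 ≢ 0 (mod 2), so 1 ∈ ℤ_{98} has no preimage. Hence φ is not surjective.
Since φ is not surjective, we find the least positive k with φ(k) = φ(0): this means 50k ≡ 0 (mod 98), i.e. 98 ∣ 50k. Since gcd(50, 98) = 2, dividing through by 2 this holds exactly when 49 ∣ 25k, and as gcd(25, 49) = 1, exactly when 49 ∣ k.
The smallest positive such k is 49.

49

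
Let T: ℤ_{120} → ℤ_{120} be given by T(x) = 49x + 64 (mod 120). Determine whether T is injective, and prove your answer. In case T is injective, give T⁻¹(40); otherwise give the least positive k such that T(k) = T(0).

Recall that T is injective if T(u) = T(v) implies u = v.
Suppose T(u) = T(v) in ℤ_{120}. Then 49u + 64 ≡ 49v + 64 (mod 120), hence 49(u − v) ≡ 0 (mod 120).
Since gcd(49, 120) = 1, 49 is invertible modulo 120, thus u − v ≡ 0 (mod 120), i.e. u = v.
Thus T is injective.
We now compute 49⁻¹ mod 120 explicitly. Euclid's algorithm: 120 = 2·49 + 22, 49 = 2·22 + 5, 22 = 4·5 + 2, 5 = 2·2 + 1; back-substituting gives 1 = 49·49 − 20·120, so 49⁻¹ ≡ 49 (mod 120).
Since T is injective, we compute T⁻¹(40): solve 49x + 64 ≡ 40 (mod 120), i.e. 49x ≡ 96 (mod 120).
Multiplying by 49⁻¹ = 49 gives x ≡ 49·96 = 4704 = 39·120 + 24 ≡ 24 (mod 120).
Check: T(24) = 49·24 + 64 = 1240 = 10·120 + 40 ≡ 40 (mod 120).

24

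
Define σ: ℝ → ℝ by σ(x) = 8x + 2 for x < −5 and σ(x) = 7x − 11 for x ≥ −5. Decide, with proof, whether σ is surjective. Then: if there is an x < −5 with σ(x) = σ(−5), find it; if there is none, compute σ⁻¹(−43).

-6

Both pieces are strictly increasing (slopes 8 and 7), so each is injective on its own interval.
The left piece maps (−∞, −5) onto (−∞, −38); the right piece maps [−5, ∞) onto [−46, ∞).
The union (−∞, −38) ∪ [−46, ∞) covers ℝ, so σ is surjective.
For the follow-up: the images overlap, so an x < −5 with σ(x) = σ(−5) exists. σ(−5) = −46; solving 8x + 2 = −46 for x < −5 gives x = (−46 − 2)/8 = −6.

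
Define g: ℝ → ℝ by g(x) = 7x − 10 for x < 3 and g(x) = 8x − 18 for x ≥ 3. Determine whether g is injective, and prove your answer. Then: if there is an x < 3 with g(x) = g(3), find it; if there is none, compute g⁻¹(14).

Both pieces are strictly increasing (slopes 7 and 8), so each is injective on its own interval.
The left piece maps (−∞, 3) onto (−∞, 11); the right piece maps [3, ∞) onto [6, ∞).
These images overlap. In particular g(3) = 6 (right piece), and solving 7x − 10 = 6 on the left piece gives x = 16/7 < 3.
So g(16/7) = g(3) with 16/7 ≠ 3, and g is not injective. This x = 16/7 is the requested value below 3.

16/7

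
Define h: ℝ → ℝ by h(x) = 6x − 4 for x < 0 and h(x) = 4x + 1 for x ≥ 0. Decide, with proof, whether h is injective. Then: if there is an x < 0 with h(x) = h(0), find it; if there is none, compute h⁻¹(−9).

Both pieces are strictly increasing (slopes 6 and 4), so each is injective on its own interval.
The left piece maps (−∞, 0) onto (−∞, −4); the right piece maps [0, ∞) onto [1, ∞).
These images are disjoint, so no value is attained by both pieces. Therefore h is injective.
Because the two images are disjoint, no x < 0 has h(x) = h(0), so we compute h⁻¹(−9): −9 lies in (−∞, −4), so solve 6x − 4 = −9: x = (−9 + 4)/6 = −5/6.

-5/6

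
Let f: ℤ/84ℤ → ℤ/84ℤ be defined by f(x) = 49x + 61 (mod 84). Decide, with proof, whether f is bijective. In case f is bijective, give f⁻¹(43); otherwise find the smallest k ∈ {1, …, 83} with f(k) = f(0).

12

We have gcd(49, 84) = 7 > 1. Taking s = 0 and t = 12: f(0) = 61 and f(12) = 49·12 + 61 = 649 ≡ 61 (mod 84).
So f(0) = f(12) while 0 ≠ 12, therefore f is not injective, hence not bijective.
Since f is not bijective, we find the least positive k with f(k) = f(0): this means 49k ≡ 0 (mod 84), i.e. 84 ∣ 49k. Since gcd(49, 84) = 7, dividing through by 7 this holds exactly when 12 ∣ 7k, and as gcd(7, 12) = 1, exactly when 12 ∣ k.
The smallest positive such k is 12.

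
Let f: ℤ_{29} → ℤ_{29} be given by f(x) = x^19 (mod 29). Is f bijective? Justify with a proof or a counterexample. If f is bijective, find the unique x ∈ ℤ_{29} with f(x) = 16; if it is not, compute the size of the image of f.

Since 29 is prime, the nonzero elements of ℤ_{29} form a cyclic group of order 28.
As gcd(19, 28) = 1, raising to the 19th power is a bijection on this group: if u^19 ≡ v^19 then (uv^{−1})^19 = 1, and the only element of order dividing gcd(19, 28) = 1 is 1, so u = v.
With f(0) = 0 this makes f injective on all of ℤ_{29}, hence bijective (finite equal-size domain and codomain). In particular f is bijective.
Since f is bijective, we find the preimage of 16. The inverse of x ↦ x^19 on (ℤ_{29})^× is x ↦ x^3, because 19·3 = 57 = 2·28 + 1 ≡ 1 (mod 28) and x^{28} = 1 for x ≠ 0 (Fermat). So f⁻¹(16) = 16^3 mod 29.
Repeated squaring mod 29: 16^1 ≡ 16, 16^2 ≡ 16² = 256 ≡ 24. Since 3 = 2 + 1, 16^3 ≡ 24·16: 24·16 = 384 ≡ 7. So 16^3 ≡ 7 (mod 29).
Hence f⁻¹(16) = 7.

7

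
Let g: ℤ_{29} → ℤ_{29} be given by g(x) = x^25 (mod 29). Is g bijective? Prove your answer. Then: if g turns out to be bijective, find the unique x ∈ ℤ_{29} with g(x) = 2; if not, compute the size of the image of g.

19

Since 29 is prime, the nonzero elements of ℤ_{29} form a cyclic group of order 28.
As gcd(25, 28) = 1, raising to the 25th power is a bijection on this group: if s^25 ≡ t^25 then (st^{−1})^25 = 1, and the only element of order dividing gcd(25, 28) = 1 is 1, so s = t.
With g(0) = 0 this makes g injective on all of ℤ_{29}, hence bijective (finite equal-size domain and codomain). In particular g is bijective.
Since g is bijective, we find the preimage of 2. The inverse of x ↦ x^25 on (ℤ_{29})^× is x ↦ x^9, because 25·9 = 225 = 8·28 + 1 ≡ 1 (mod 28) and x^{28} = 1 for x ≠ 0 (Fermat). So g⁻¹(2) = 2^9 mod 29.
Repeated squaring mod 29: 2^1 ≡ 2, 2^2 ≡ 2² = 4, 2^4 ≡ 4² = 16, 2^8 ≡ 16² = 256 ≡ 24. Since 9 = 8 + 1, 2^9 ≡ 24·2: 24·2 = 48 ≡ 19. So 2^9 ≡ 19 (mod 29).
Hence g⁻¹(2) = 19.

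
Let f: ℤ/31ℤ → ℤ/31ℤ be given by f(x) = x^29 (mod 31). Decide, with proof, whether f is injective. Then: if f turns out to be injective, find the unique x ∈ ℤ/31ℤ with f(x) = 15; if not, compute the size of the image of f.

29

Since 31 is prime, the nonzero elements of ℤ/31ℤ form a cyclic group of order 30.
As gcd(29, 30) = 1, raising to the 29th power is a bijection on this group: if a^29 ≡ b^29 then (ab^{−1})^29 = 1, and the only element of order dividing gcd(29, 30) = 1 is 1, so a = b.
With f(0) = 0 this makes f injective on all of ℤ/31ℤ, hence bijective (finite equal-size domain and codomain). In particular f is injective.
Since f is injective, we find the preimage of 15. The inverse of x ↦ x^29 on (ℤ/31ℤ)^× is x ↦ x^29, because 29·29 = 841 = 28·30 + 1 ≡ 1 (mod 30) and x^{30} = 1 for x ≠ 0 (Fermat). So f⁻¹(15) = 15^29 mod 31.
Repeated squaring mod 31: 15^1 ≡ 15, 15^2 ≡ 15² = 225 ≡ 8, 15^4 ≡ 8² = 64 ≡ 2, 15^8 ≡ 2² = 4, 15^16 ≡ 4² = 16. Since 29 = 16 + 8 + 4 + 1, 15^29 ≡ 16·4·2·15: 16·4 = 64 ≡ 2, then 2·2 = 4, then 4·15 = 60 ≡ 29. So 15^29 ≡ 29 (mod 31).
Hence f⁻¹(15) = 29.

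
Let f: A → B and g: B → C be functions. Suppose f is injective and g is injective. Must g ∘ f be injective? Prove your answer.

Suppose (g ∘ f)(x_1) = (g ∘ f)(x_2), i.e. g(f(x_1)) = g(f(x_2)).
Since g is injective, f(x_1) = f(x_2). Since f is injective, x_1 = x_2. Therefore g ∘ f is injective.

injective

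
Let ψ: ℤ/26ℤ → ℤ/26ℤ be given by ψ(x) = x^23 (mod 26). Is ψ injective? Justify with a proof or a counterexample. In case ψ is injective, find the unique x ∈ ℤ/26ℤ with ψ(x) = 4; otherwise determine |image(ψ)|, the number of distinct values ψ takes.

Computing x^23 mod 26 for each x (by repeated squaring, reducing mod 26 at every step), the values ψ(0), ψ(1), …, ψ(25) are: 0, 1, 20, 9, 10, 21, 24, 15, 18, 3, 4, 19, 12, 13, 14, 7, 22, 23, 8, 11, 2, 5, 16, 17, 6, 25.
Every element of ℤ/26ℤ appears exactly once in this list, so ψ is a bijection, and in particular injective.
Since ψ is injective, we read off the preimage of 4 from the same table: ψ(10) = 4, so ψ⁻¹(4) = 10.

10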